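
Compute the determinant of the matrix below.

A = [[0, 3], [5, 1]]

Forward elimination:
R1 <-> R2   (pivot in column 1 was zero)
[ 5  1 ]
[ 0  3 ]
Upper-triangular form:
[ 5  1 ]
[ 0  3 ]
det(A) = (-1)^1 * (5) * (3) = -15  (1 row swap -> sign -1)

det(A) = -15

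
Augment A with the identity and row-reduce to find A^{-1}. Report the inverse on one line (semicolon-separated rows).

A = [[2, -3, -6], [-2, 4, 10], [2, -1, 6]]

inverse = [17/4 3 -3/4; 4 3 -1; -3/4 -1/2 1/4]

Gauss-Jordan on [A | I]:
R1 <- (1/2)*R1:  [    1  -3/2    -3  |   1/2     0     0 ]
R2 <- R2 - (-2)*R1:  [ 0  1  4  |  1  1  0 ]
R3 <- R3 - (2)*R1:  [  0   2  12  |  -1   0   1 ]
R1 <- R1 - (-3/2)*R2:  [   1    0    3  |    2  3/2    0 ]
R3 <- R3 - (2)*R2:  [  0   0   4  |  -3  -2   1 ]
R3 <- (1/4)*R3:  [    0     0     1  |  -3/4  -1/2   1/4 ]
R1 <- R1 - (3)*R3:  [    1     0     0  |  17/4     3  -3/4 ]
R2 <- R2 - (4)*R3:  [  0   1   0  |   4   3  -1 ]
Right block of [I | A^{-1}] is the inverse:
[ 17/4     3  -3/4 ]
[    4     3    -1 ]
[ -3/4  -1/2   1/4 ]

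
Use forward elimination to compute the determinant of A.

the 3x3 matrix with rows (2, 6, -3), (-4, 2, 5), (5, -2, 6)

Forward elimination:
R2 <- R2 - (-2)*R1:  [  0  14  -1 ]
R3 <- R3 - (5/2)*R1:  [    0   -17  27/2 ]
R3 <- R3 - (-17/14)*R2:  [    0     0  86/7 ]
Upper-triangular form:
[ 2   6    -3 ]
[ 0  14    -1 ]
[ 0   0  86/7 ]
det(A) = (-1)^0 * (2) * (14) * (86/7) = 344  (0 row swaps -> sign +1)

det(A) = 344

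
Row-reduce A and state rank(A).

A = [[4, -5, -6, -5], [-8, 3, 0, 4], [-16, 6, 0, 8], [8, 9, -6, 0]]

rank(A) = 3

Row reduction:
R2 <- R2 - (-2)*R1:  [   0   -7  -12   -6 ]
R3 <- R3 - (-4)*R1:  [   0  -14  -24  -12 ]
R4 <- R4 - (2)*R1:  [  0  19   6  10 ]
R3 <- R3 - (2)*R2:  [ 0  0  0  0 ]
R4 <- R4 - (-19/7)*R2:  [      0       0  -186/7   -44/7 ]
R3 <-> R4   (pivot in column 3 was zero)
[ 4  -5      -6     -5 ]
[ 0  -7     -12     -6 ]
[ 0   0  -186/7  -44/7 ]
[ 0   0       0      0 ]
Row echelon form:
[ 4  -5      -6     -5 ]
[ 0  -7     -12     -6 ]
[ 0   0  -186/7  -44/7 ]
[ 0   0       0      0 ]
Nonzero rows / pivot columns: 3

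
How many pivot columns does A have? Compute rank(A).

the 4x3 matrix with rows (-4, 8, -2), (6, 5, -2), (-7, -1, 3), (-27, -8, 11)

Row reduction:
R2 <- R2 - (-3/2)*R1:  [  0  17  -5 ]
R3 <- R3 - (7/4)*R1:  [    0   -15  13/2 ]
R4 <- R4 - (27/4)*R1:  [    0   -62  49/2 ]
R3 <- R3 - (-15/17)*R2:  [     0      0  71/34 ]
R4 <- R4 - (-62/17)*R2:  [      0       0  213/34 ]
R4 <- R4 - (3)*R3:  [ 0  0  0 ]
Row echelon form:
[ -4   8     -2 ]
[  0  17     -5 ]
[  0   0  71/34 ]
[  0   0      0 ]
Nonzero rows / pivot columns: 3

rank(A) = 3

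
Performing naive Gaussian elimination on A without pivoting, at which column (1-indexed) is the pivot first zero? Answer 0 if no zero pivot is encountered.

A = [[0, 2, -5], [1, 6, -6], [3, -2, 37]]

Naive forward elimination:
Pivot entry (1,1) is zero but row 2 has 1 in column 1 -> naive elimination stops; a row interchange (e.g. R1 <-> R2) would be required here.

first zero-pivot column = 1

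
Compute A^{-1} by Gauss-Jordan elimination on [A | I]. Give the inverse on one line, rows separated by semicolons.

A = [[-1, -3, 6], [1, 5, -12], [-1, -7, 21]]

inverse = [-7/2 -7/2 -1; 3/2 5/2 1; 1/3 2/3 1/3]

Gauss-Jordan on [A | I]:
R1 <- (1/-1)*R1:  [  1   3  -6  |  -1   0   0 ]
R2 <- R2 - (1)*R1:  [  0   2  -6  |   1   1   0 ]
R3 <- R3 - (-1)*R1:  [  0  -4  15  |  -1   0   1 ]
R2 <- (1/2)*R2:  [   0    1   -3  |  1/2  1/2    0 ]
R1 <- R1 - (3)*R2:  [    1     0     3  |  -5/2  -3/2     0 ]
R3 <- R3 - (-4)*R2:  [ 0  0  3  |  1  2  1 ]
R3 <- (1/3)*R3:  [   0    0    1  |  1/3  2/3  1/3 ]
R1 <- R1 - (3)*R3:  [    1     0     0  |  -7/2  -7/2    -1 ]
R2 <- R2 - (-3)*R3:  [   0    1    0  |  3/2  5/2    1 ]
Right block of [I | A^{-1}] is the inverse:
[ -7/2  -7/2   -1 ]
[  3/2   5/2    1 ]
[  1/3   2/3  1/3 ]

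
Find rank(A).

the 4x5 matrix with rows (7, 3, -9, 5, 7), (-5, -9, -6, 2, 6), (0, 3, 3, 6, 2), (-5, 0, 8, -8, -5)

Row reduction:
R2 <- R2 - (-5/7)*R1:  [     0  -48/7  -87/7   39/7     11 ]
R4 <- R4 - (-5/7)*R1:  [     0   15/7   11/7  -31/7      0 ]
R3 <- R3 - (-7/16)*R2:  [      0       0  -39/16  135/16  109/16 ]
R4 <- R4 - (-5/16)*R2:  [      0       0  -37/16  -43/16   55/16 ]
R4 <- R4 - (37/39)*R3:  [       0        0        0  -139/13  -118/39 ]
Row echelon form:
[ 7      3      -9        5        7 ]
[ 0  -48/7   -87/7     39/7       11 ]
[ 0      0  -39/16   135/16   109/16 ]
[ 0      0       0  -139/13  -118/39 ]
Nonzero rows / pivot columns: 4

rank(A) = 4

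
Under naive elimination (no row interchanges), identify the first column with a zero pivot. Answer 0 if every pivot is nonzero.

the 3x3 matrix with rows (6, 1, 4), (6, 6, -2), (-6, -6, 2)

first zero-pivot column = 3

Naive forward elimination:
R2 <- R2 - (1)*R1:  [  0   5  -6 ]
R3 <- R3 - (-1)*R1:  [  0  -5   6 ]
R3 <- R3 - (-1)*R2:  [ 0  0  0 ]
Matrix at this point:
[ 6  1   4 ]
[ 0  5  -6 ]
[ 0  0   0 ]
Pivot entry (3,3) in the last row is zero and there are no rows below to swap with -> zero pivot in column 3 (A is singular).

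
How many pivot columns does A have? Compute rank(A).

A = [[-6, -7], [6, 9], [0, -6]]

Row reduction:
R2 <- R2 - (-1)*R1:  [ 0  2 ]
R3 <- R3 - (-3)*R2:  [ 0  0 ]
Row echelon form:
[ -6  -7 ]
[  0   2 ]
[  0   0 ]
Nonzero rows / pivot columns: 2

rank(A) = 2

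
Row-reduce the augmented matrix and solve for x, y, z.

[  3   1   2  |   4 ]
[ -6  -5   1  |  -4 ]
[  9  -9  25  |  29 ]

(3, -3, -1)

Forward elimination on [A|b]:
R2 <- R2 - (-2)*R1:  [  0  -3   5   4 ]
R3 <- R3 - (3)*R1:  [   0  -12   19   17 ]
R3 <- R3 - (4)*R2:  [  0   0  -1   1 ]
Row echelon form:
[ 3   1   2  |  4 ]
[ 0  -3   5  |  4 ]
[ 0   0  -1  |  1 ]
Back-substitution:
z = (1) / -1 = -1
y = (4 - (5)*(-1)) / -3 = -3
x = (4 - (1)*(-3) - (2)*(-1)) / 3 = 3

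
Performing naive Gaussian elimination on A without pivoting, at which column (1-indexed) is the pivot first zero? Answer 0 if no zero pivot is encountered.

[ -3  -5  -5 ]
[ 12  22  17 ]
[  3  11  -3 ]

Naive forward elimination:
R2 <- R2 - (-4)*R1:  [  0   2  -3 ]
R3 <- R3 - (-1)*R1:  [  0   6  -8 ]
R3 <- R3 - (3)*R2:  [ 0  0  1 ]
All pivots nonzero; naive elimination completes without hitting a zero pivot.

first zero-pivot column = 0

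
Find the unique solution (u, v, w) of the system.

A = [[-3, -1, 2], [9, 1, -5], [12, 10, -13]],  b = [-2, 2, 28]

Forward elimination on [A|b]:
R2 <- R2 - (-3)*R1:  [  0  -2   1  -4 ]
R3 <- R3 - (-4)*R1:  [  0   6  -5  20 ]
R3 <- R3 - (-3)*R2:  [  0   0  -2   8 ]
Row echelon form:
[ -3  -1   2  |  -2 ]
[  0  -2   1  |  -4 ]
[  0   0  -2  |   8 ]
Back-substitution:
w = (8) / -2 = -4
v = (-4 - (1)*(-4)) / -2 = 0
u = (-2 - (-1)*(0) - (2)*(-4)) / -3 = -2

(-2, 0, -4)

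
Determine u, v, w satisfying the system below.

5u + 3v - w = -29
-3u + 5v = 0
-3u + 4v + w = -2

Forward elimination on [A|b]:
R2 <- R2 - (-3/5)*R1:  [     0   34/5   -3/5  -87/5 ]
R3 <- R3 - (-3/5)*R1:  [     0   29/5    2/5  -97/5 ]
R3 <- R3 - (29/34)*R2:  [       0        0    31/34  -155/34 ]
Row echelon form:
[ 5     3     -1  |      -29 ]
[ 0  34/5   -3/5  |    -87/5 ]
[ 0     0  31/34  |  -155/34 ]
Back-substitution:
w = (-155/34) / (31/34) = -5
v = (-87/5 - (-3/5)*(-5)) / (34/5) = -3
u = (-29 - (3)*(-3) - (-1)*(-5)) / 5 = -5

(-5, -3, -5)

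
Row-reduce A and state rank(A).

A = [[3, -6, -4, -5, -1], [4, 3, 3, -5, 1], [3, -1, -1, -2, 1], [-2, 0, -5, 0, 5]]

Row reduction:
R2 <- R2 - (4/3)*R1:  [    0    11  25/3   5/3   7/3 ]
R3 <- R3 - (1)*R1:  [ 0  5  3  3  2 ]
R4 <- R4 - (-2/3)*R1:  [     0     -4  -23/3  -10/3   13/3 ]
R3 <- R3 - (5/11)*R2:  [      0       0  -26/33   74/33   31/33 ]
R4 <- R4 - (-4/11)*R2:  [      0       0  -51/11  -30/11   57/11 ]
R4 <- R4 - (153/26)*R3:  [       0        0        0  -207/13    -9/26 ]
Row echelon form:
[ 3  -6      -4       -5     -1 ]
[ 0  11    25/3      5/3    7/3 ]
[ 0   0  -26/33    74/33  31/33 ]
[ 0   0       0  -207/13  -9/26 ]
Nonzero rows / pivot columns: 4

rank(A) = 4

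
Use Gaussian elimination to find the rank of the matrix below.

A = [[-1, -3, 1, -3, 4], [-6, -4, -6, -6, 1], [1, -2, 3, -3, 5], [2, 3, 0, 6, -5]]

rank(A) = 4

Row reduction:
R2 <- R2 - (6)*R1:  [   0   14  -12   12  -23 ]
R3 <- R3 - (-1)*R1:  [  0  -5   4  -6   9 ]
R4 <- R4 - (-2)*R1:  [  0  -3   2   0   3 ]
R3 <- R3 - (-5/14)*R2:  [     0      0   -2/7  -12/7  11/14 ]
R4 <- R4 - (-3/14)*R2:  [      0       0    -4/7    18/7  -27/14 ]
R4 <- R4 - (2)*R3:  [    0     0     0     6  -7/2 ]
Row echelon form:
[ -1  -3     1     -3      4 ]
[  0  14   -12     12    -23 ]
[  0   0  -2/7  -12/7  11/14 ]
[  0   0     0      6   -7/2 ]
Nonzero rows / pivot columns: 4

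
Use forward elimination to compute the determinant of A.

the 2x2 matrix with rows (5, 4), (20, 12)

Forward elimination:
R2 <- R2 - (4)*R1:  [  0  -4 ]
Upper-triangular form:
[ 5   4 ]
[ 0  -4 ]
det(A) = (-1)^0 * (5) * (-4) = -20  (0 row swaps -> sign +1)

det(A) = -20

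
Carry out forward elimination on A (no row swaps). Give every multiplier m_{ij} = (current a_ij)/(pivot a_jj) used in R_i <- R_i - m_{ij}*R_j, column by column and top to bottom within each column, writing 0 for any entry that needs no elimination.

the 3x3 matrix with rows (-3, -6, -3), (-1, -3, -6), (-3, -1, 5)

Forward elimination:
R2 <- R2 - (1/3)*R1:  [  0  -1  -5 ]
R3 <- R3 - (1)*R1:  [ 0  5  8 ]
R3 <- R3 - (-5)*R2:  [   0    0  -17 ]
Multipliers (in order of application): m_{21} = 1/3, m_{31} = 1, m_{32} = -5

multipliers: 1/3, 1, -5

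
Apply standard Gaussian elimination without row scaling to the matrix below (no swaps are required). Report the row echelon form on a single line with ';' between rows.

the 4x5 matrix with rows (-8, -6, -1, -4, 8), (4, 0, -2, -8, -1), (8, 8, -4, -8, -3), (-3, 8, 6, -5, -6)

Forward elimination:
R2 <- R2 - (-1/2)*R1:  [    0    -3  -5/2   -10     3 ]
R3 <- R3 - (-1)*R1:  [   0    2   -5  -12    5 ]
R4 <- R4 - (3/8)*R1:  [    0  41/4  51/8  -7/2    -9 ]
R3 <- R3 - (-2/3)*R2:  [     0      0  -20/3  -56/3      7 ]
R4 <- R4 - (-41/12)*R2:  [      0       0   -13/6  -113/3     5/4 ]
R4 <- R4 - (13/40)*R3:  [      0       0       0  -158/5  -41/40 ]
Row echelon form:
[ -8  -6     -1      -4       8 ]
[  0  -3   -5/2     -10       3 ]
[  0   0  -20/3   -56/3       7 ]
[  0   0      0  -158/5  -41/40 ]

REF = [-8 -6 -1 -4 8; 0 -3 -5/2 -10 3; 0 0 -20/3 -56/3 7; 0 0 0 -158/5 -41/40]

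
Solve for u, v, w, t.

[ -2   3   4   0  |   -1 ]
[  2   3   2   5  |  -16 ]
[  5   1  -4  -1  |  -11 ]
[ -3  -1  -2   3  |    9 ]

(-3, -1, -1, -1)

Forward elimination on [A|b]:
R2 <- R2 - (-1)*R1:  [   0    6    6    5  -17 ]
R3 <- R3 - (-5/2)*R1:  [     0   17/2      6     -1  -27/2 ]
R4 <- R4 - (3/2)*R1:  [     0  -11/2     -8      3   21/2 ]
R3 <- R3 - (17/12)*R2:  [      0       0    -5/2  -97/12  127/12 ]
R4 <- R4 - (-11/12)*R2:  [      0       0    -5/2   91/12  -61/12 ]
R4 <- R4 - (1)*R3:  [     0      0      0   47/3  -47/3 ]
Row echelon form:
[ -2  3     4       0  |      -1 ]
[  0  6     6       5  |     -17 ]
[  0  0  -5/2  -97/12  |  127/12 ]
[  0  0     0    47/3  |   -47/3 ]
Back-substitution:
t = (-47/3) / (47/3) = -1
w = (127/12 - (-97/12)*(-1)) / (-5/2) = -1
v = (-17 - (6)*(-1) - (5)*(-1)) / 6 = -1
u = (-1 - (3)*(-1) - (4)*(-1)) / -2 = -3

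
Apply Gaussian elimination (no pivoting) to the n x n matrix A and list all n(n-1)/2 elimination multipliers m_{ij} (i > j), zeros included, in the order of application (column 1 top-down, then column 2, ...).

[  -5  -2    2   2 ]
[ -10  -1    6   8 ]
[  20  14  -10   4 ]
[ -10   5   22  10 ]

Forward elimination:
R2 <- R2 - (2)*R1:  [ 0  3  2  4 ]
R3 <- R3 - (-4)*R1:  [  0   6  -2  12 ]
R4 <- R4 - (2)*R1:  [  0   9  18   6 ]
R3 <- R3 - (2)*R2:  [  0   0  -6   4 ]
R4 <- R4 - (3)*R2:  [  0   0  12  -6 ]
R4 <- R4 - (-2)*R3:  [ 0  0  0  2 ]
Multipliers (in order of application): m_{21} = 2, m_{31} = -4, m_{41} = 2, m_{32} = 2, m_{42} = 3, m_{43} = -2

multipliers: 2, -4, 2, 2, 3, -2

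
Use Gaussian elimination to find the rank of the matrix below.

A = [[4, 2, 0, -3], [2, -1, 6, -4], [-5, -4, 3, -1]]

rank(A) = 3

Row reduction:
R2 <- R2 - (1/2)*R1:  [    0    -2     6  -5/2 ]
R3 <- R3 - (-5/4)*R1:  [     0   -3/2      3  -19/4 ]
R3 <- R3 - (3/4)*R2:  [     0      0   -3/2  -23/8 ]
Row echelon form:
[ 4   2     0     -3 ]
[ 0  -2     6   -5/2 ]
[ 0   0  -3/2  -23/8 ]
Nonzero rows / pivot columns: 3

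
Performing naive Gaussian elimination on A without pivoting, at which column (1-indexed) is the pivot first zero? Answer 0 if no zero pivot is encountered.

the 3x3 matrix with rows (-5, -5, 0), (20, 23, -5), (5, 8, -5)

Naive forward elimination:
R2 <- R2 - (-4)*R1:  [  0   3  -5 ]
R3 <- R3 - (-1)*R1:  [  0   3  -5 ]
R3 <- R3 - (1)*R2:  [ 0  0  0 ]
Matrix at this point:
[ -5  -5   0 ]
[  0   3  -5 ]
[  0   0   0 ]
Pivot entry (3,3) in the last row is zero and there are no rows below to swap with -> zero pivot in column 3 (A is singular).

first zero-pivot column = 3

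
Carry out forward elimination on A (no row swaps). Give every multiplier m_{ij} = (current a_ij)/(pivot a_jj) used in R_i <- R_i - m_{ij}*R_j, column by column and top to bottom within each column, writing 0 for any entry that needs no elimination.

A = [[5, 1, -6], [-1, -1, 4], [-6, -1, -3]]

multipliers: -1/5, -6/5, -1/4

Forward elimination:
R2 <- R2 - (-1/5)*R1:  [    0  -4/5  14/5 ]
R3 <- R3 - (-6/5)*R1:  [     0    1/5  -51/5 ]
R3 <- R3 - (-1/4)*R2:  [     0      0  -19/2 ]
Multipliers (in order of application): m_{21} = -1/5, m_{31} = -6/5, m_{32} = -1/4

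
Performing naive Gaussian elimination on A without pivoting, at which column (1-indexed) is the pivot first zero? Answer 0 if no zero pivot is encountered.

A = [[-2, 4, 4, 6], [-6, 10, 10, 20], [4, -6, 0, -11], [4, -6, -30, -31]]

first zero-pivot column = 0

Naive forward elimination:
R2 <- R2 - (3)*R1:  [  0  -2  -2   2 ]
R3 <- R3 - (-2)*R1:  [ 0  2  8  1 ]
R4 <- R4 - (-2)*R1:  [   0    2  -22  -19 ]
R3 <- R3 - (-1)*R2:  [ 0  0  6  3 ]
R4 <- R4 - (-1)*R2:  [   0    0  -24  -17 ]
R4 <- R4 - (-4)*R3:  [  0   0   0  -5 ]
All pivots nonzero; naive elimination completes without hitting a zero pivot.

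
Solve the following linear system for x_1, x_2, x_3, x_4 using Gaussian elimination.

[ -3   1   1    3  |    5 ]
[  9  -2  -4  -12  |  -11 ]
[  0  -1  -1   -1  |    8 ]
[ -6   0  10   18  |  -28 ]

(-5, -3, -4, -1)

Forward elimination on [A|b]:
R2 <- R2 - (-3)*R1:  [  0   1  -1  -3   4 ]
R4 <- R4 - (2)*R1:  [   0   -2    8   12  -38 ]
R3 <- R3 - (-1)*R2:  [  0   0  -2  -4  12 ]
R4 <- R4 - (-2)*R2:  [   0    0    6    6  -30 ]
R4 <- R4 - (-3)*R3:  [  0   0   0  -6   6 ]
Row echelon form:
[ -3  1   1   3  |   5 ]
[  0  1  -1  -3  |   4 ]
[  0  0  -2  -4  |  12 ]
[  0  0   0  -6  |   6 ]
Back-substitution:
x_4 = (6) / -6 = -1
x_3 = (12 - (-4)*(-1)) / -2 = -4
x_2 = (4 - (-1)*(-4) - (-3)*(-1)) / 1 = -3
x_1 = (5 - (1)*(-3) - (1)*(-4) - (3)*(-1)) / -3 = -5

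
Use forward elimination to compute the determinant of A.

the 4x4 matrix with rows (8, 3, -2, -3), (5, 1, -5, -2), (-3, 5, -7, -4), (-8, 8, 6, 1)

Forward elimination:
R2 <- R2 - (5/8)*R1:  [     0   -7/8  -15/4   -1/8 ]
R3 <- R3 - (-3/8)*R1:  [     0   49/8  -31/4  -41/8 ]
R4 <- R4 - (-1)*R1:  [  0  11   4  -2 ]
R3 <- R3 - (-7)*R2:  [   0    0  -34   -6 ]
R4 <- R4 - (-88/7)*R2:  [      0       0  -302/7   -25/7 ]
R4 <- R4 - (151/119)*R3:  [       0        0        0  481/119 ]
Upper-triangular form:
[ 8     3     -2       -3 ]
[ 0  -7/8  -15/4     -1/8 ]
[ 0     0    -34       -6 ]
[ 0     0      0  481/119 ]
det(A) = (-1)^0 * (8) * (-7/8) * (-34) * (481/119) = 962  (0 row swaps -> sign +1)

det(A) = 962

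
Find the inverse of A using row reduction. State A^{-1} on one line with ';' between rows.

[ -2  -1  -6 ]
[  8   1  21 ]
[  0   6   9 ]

inverse = [-13/2 -3/2 -5/6; -4 -1 -1/3; 8/3 2/3 1/3]

Gauss-Jordan on [A | I]:
R1 <- (1/-2)*R1:  [    1   1/2     3  |  -1/2     0     0 ]
R2 <- R2 - (8)*R1:  [  0  -3  -3  |   4   1   0 ]
R2 <- (1/-3)*R2:  [    0     1     1  |  -4/3  -1/3     0 ]
R1 <- R1 - (1/2)*R2:  [   1    0  5/2  |  1/6  1/6    0 ]
R3 <- R3 - (6)*R2:  [ 0  0  3  |  8  2  1 ]
R3 <- (1/3)*R3:  [   0    0    1  |  8/3  2/3  1/3 ]
R1 <- R1 - (5/2)*R3:  [     1      0      0  |  -13/2   -3/2   -5/6 ]
R2 <- R2 - (1)*R3:  [    0     1     0  |    -4    -1  -1/3 ]
Right block of [I | A^{-1}] is the inverse:
[ -13/2  -3/2  -5/6 ]
[    -4    -1  -1/3 ]
[   8/3   2/3   1/3 ]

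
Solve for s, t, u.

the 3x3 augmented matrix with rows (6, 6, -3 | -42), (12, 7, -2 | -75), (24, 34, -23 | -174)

Forward elimination on [A|b]:
R2 <- R2 - (2)*R1:  [  0  -5   4   9 ]
R3 <- R3 - (4)*R1:  [   0   10  -11   -6 ]
R3 <- R3 - (-2)*R2:  [  0   0  -3  12 ]
Row echelon form:
[ 6   6  -3  |  -42 ]
[ 0  -5   4  |    9 ]
[ 0   0  -3  |   12 ]
Back-substitution:
u = (12) / -3 = -4
t = (9 - (4)*(-4)) / -5 = -5
s = (-42 - (6)*(-5) - (-3)*(-4)) / 6 = -4

(-4, -5, -4)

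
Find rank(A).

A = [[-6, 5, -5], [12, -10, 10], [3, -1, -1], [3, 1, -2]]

rank(A) = 3

Row reduction:
R2 <- R2 - (-2)*R1:  [ 0  0  0 ]
R3 <- R3 - (-1/2)*R1:  [    0   3/2  -7/2 ]
R4 <- R4 - (-1/2)*R1:  [    0   7/2  -9/2 ]
R2 <-> R3   (pivot in column 2 was zero)
[ -6    5    -5 ]
[  0  3/2  -7/2 ]
[  0    0     0 ]
[  0  7/2  -9/2 ]
R4 <- R4 - (7/3)*R2:  [    0     0  11/3 ]
R3 <-> R4   (pivot in column 3 was zero)
[ -6    5    -5 ]
[  0  3/2  -7/2 ]
[  0    0  11/3 ]
[  0    0     0 ]
Row echelon form:
[ -6    5    -5 ]
[  0  3/2  -7/2 ]
[  0    0  11/3 ]
[  0    0     0 ]
Nonzero rows / pivot columns: 3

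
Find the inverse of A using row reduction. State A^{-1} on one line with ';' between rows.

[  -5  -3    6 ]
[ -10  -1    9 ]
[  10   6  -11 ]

inverse = [43/25 -3/25 21/25; 4/5 1/5 3/5; 2 0 1]

Gauss-Jordan on [A | I]:
R1 <- (1/-5)*R1:  [    1   3/5  -6/5  |  -1/5     0     0 ]
R2 <- R2 - (-10)*R1:  [  0   5  -3  |  -2   1   0 ]
R3 <- R3 - (10)*R1:  [ 0  0  1  |  2  0  1 ]
R2 <- (1/5)*R2:  [    0     1  -3/5  |  -2/5   1/5     0 ]
R1 <- R1 - (3/5)*R2:  [      1       0  -21/25  |    1/25   -3/25       0 ]
R1 <- R1 - (-21/25)*R3:  [     1      0      0  |  43/25  -3/25  21/25 ]
R2 <- R2 - (-3/5)*R3:  [   0    1    0  |  4/5  1/5  3/5 ]
Right block of [I | A^{-1}] is the inverse:
[ 43/25  -3/25  21/25 ]
[   4/5    1/5    3/5 ]
[     2      0      1 ]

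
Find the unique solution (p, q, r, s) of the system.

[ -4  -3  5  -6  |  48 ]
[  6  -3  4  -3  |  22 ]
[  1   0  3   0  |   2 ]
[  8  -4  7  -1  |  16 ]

(-1, -3, 1, -5)

Forward elimination on [A|b]:
R2 <- R2 - (-3/2)*R1:  [     0  -15/2   23/2    -12     94 ]
R3 <- R3 - (-1/4)*R1:  [    0  -3/4  17/4  -3/2    14 ]
R4 <- R4 - (-2)*R1:  [   0  -10   17  -13  112 ]
R3 <- R3 - (1/10)*R2:  [     0      0  31/10  -3/10   23/5 ]
R4 <- R4 - (4/3)*R2:  [     0      0    5/3      3  -40/3 ]
R4 <- R4 - (50/93)*R3:  [       0        0        0    98/31  -490/31 ]
Row echelon form:
[ -4     -3      5     -6  |       48 ]
[  0  -15/2   23/2    -12  |       94 ]
[  0      0  31/10  -3/10  |     23/5 ]
[  0      0      0  98/31  |  -490/31 ]
Back-substitution:
s = (-490/31) / (98/31) = -5
r = (23/5 - (-3/10)*(-5)) / (31/10) = 1
q = (94 - (23/2)*(1) - (-12)*(-5)) / (-15/2) = -3
p = (48 - (-3)*(-3) - (5)*(1) - (-6)*(-5)) / -4 = -1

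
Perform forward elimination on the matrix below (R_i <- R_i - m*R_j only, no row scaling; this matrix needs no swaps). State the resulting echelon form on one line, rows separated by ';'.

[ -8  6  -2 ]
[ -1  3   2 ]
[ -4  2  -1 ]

REF = [-8 6 -2; 0 9/4 9/4; 0 0 1]

Forward elimination:
R2 <- R2 - (1/8)*R1:  [   0  9/4  9/4 ]
R3 <- R3 - (1/2)*R1:  [  0  -1   0 ]
R3 <- R3 - (-4/9)*R2:  [ 0  0  1 ]
Row echelon form:
[ -8    6   -2 ]
[  0  9/4  9/4 ]
[  0    0    1 ]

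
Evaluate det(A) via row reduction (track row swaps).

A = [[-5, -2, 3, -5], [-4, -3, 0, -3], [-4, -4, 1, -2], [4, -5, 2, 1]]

Forward elimination:
R2 <- R2 - (4/5)*R1:  [     0   -7/5  -12/5      1 ]
R3 <- R3 - (4/5)*R1:  [     0  -12/5   -7/5      2 ]
R4 <- R4 - (-4/5)*R1:  [     0  -33/5   22/5     -3 ]
R3 <- R3 - (12/7)*R2:  [    0     0  19/7   2/7 ]
R4 <- R4 - (33/7)*R2:  [     0      0  110/7  -54/7 ]
R4 <- R4 - (110/19)*R3:  [       0        0        0  -178/19 ]
Upper-triangular form:
[ -5    -2      3       -5 ]
[  0  -7/5  -12/5        1 ]
[  0     0   19/7      2/7 ]
[  0     0      0  -178/19 ]
det(A) = (-1)^0 * (-5) * (-7/5) * (19/7) * (-178/19) = -178  (0 row swaps -> sign +1)

det(A) = -178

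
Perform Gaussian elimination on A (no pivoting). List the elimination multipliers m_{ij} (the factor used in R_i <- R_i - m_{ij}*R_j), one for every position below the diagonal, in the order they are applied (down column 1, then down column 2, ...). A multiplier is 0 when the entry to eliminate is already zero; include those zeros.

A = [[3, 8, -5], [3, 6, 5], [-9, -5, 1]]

multipliers: 1, -3, -19/2

Forward elimination:
R2 <- R2 - (1)*R1:  [  0  -2  10 ]
R3 <- R3 - (-3)*R1:  [   0   19  -14 ]
R3 <- R3 - (-19/2)*R2:  [  0   0  81 ]
Multipliers (in order of application): m_{21} = 1, m_{31} = -3, m_{32} = -19/2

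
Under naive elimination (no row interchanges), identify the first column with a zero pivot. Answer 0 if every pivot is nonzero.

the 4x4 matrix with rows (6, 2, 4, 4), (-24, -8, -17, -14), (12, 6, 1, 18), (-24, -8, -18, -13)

first zero-pivot column = 2

Naive forward elimination:
R2 <- R2 - (-4)*R1:  [  0   0  -1   2 ]
R3 <- R3 - (2)*R1:  [  0   2  -7  10 ]
R4 <- R4 - (-4)*R1:  [  0   0  -2   3 ]
Matrix at this point:
[ 6  2   4   4 ]
[ 0  0  -1   2 ]
[ 0  2  -7  10 ]
[ 0  0  -2   3 ]
Pivot entry (2,2) is zero but row 3 has 2 in column 2 -> naive elimination stops; a row interchange (e.g. R2 <-> R3) would be required here.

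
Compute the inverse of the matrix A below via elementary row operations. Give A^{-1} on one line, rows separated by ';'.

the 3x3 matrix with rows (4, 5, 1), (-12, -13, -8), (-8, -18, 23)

Gauss-Jordan on [A | I]:
R1 <- (1/4)*R1:  [   1  5/4  1/4  |  1/4    0    0 ]
R2 <- R2 - (-12)*R1:  [  0   2  -5  |   3   1   0 ]
R3 <- R3 - (-8)*R1:  [  0  -8  25  |   2   0   1 ]
R2 <- (1/2)*R2:  [    0     1  -5/2  |   3/2   1/2     0 ]
R1 <- R1 - (5/4)*R2:  [     1      0   27/8  |  -13/8   -5/8      0 ]
R3 <- R3 - (-8)*R2:  [  0   0   5  |  14   4   1 ]
R3 <- (1/5)*R3:  [    0     0     1  |  14/5   4/5   1/5 ]
R1 <- R1 - (27/8)*R3:  [       1        0        0  |  -443/40  -133/40   -27/40 ]
R2 <- R2 - (-5/2)*R3:  [    0     1     0  |  17/2   5/2   1/2 ]
Right block of [I | A^{-1}] is the inverse:
[ -443/40  -133/40  -27/40 ]
[    17/2      5/2     1/2 ]
[    14/5      4/5     1/5 ]

inverse = [-443/40 -133/40 -27/40; 17/2 5/2 1/2; 14/5 4/5 1/5]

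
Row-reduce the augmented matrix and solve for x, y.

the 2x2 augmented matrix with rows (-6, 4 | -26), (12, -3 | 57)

(5, 1)

Forward elimination on [A|b]:
R2 <- R2 - (-2)*R1:  [ 0  5  5 ]
Row echelon form:
[ -6  4  |  -26 ]
[  0  5  |    5 ]
Back-substitution:
y = (5) / 5 = 1
x = (-26 - (4)*(1)) / -6 = 5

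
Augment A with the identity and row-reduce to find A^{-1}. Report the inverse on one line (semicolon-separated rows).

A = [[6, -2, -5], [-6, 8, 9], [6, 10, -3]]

inverse = [19/36 7/27 -11/108; -1/6 -1/18 1/9; 1/2 1/3 -1/6]

Gauss-Jordan on [A | I]:
R1 <- (1/6)*R1:  [    1  -1/3  -5/6  |   1/6     0     0 ]
R2 <- R2 - (-6)*R1:  [ 0  6  4  |  1  1  0 ]
R3 <- R3 - (6)*R1:  [  0  12   2  |  -1   0   1 ]
R2 <- (1/6)*R2:  [   0    1  2/3  |  1/6  1/6    0 ]
R1 <- R1 - (-1/3)*R2:  [      1       0  -11/18  |     2/9    1/18       0 ]
R3 <- R3 - (12)*R2:  [  0   0  -6  |  -3  -2   1 ]
R3 <- (1/-6)*R3:  [    0     0     1  |   1/2   1/3  -1/6 ]
R1 <- R1 - (-11/18)*R3:  [       1        0        0  |    19/36     7/27  -11/108 ]
R2 <- R2 - (2/3)*R3:  [     0      1      0  |   -1/6  -1/18    1/9 ]
Right block of [I | A^{-1}] is the inverse:
[ 19/36   7/27  -11/108 ]
[  -1/6  -1/18      1/9 ]
[   1/2    1/3     -1/6 ]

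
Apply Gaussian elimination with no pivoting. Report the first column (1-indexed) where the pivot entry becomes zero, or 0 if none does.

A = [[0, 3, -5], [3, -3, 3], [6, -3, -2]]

Naive forward elimination:
Pivot entry (1,1) is zero but row 2 has 3 in column 1 -> naive elimination stops; a row interchange (e.g. R1 <-> R2) would be required here.

first zero-pivot column = 1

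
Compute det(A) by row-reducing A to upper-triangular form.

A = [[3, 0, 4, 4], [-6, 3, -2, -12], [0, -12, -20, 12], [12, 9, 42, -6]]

det(A) = -72

Forward elimination:
R2 <- R2 - (-2)*R1:  [  0   3   6  -4 ]
R4 <- R4 - (4)*R1:  [   0    9   26  -22 ]
R3 <- R3 - (-4)*R2:  [  0   0   4  -4 ]
R4 <- R4 - (3)*R2:  [   0    0    8  -10 ]
R4 <- R4 - (2)*R3:  [  0   0   0  -2 ]
Upper-triangular form:
[ 3  0  4   4 ]
[ 0  3  6  -4 ]
[ 0  0  4  -4 ]
[ 0  0  0  -2 ]
det(A) = (-1)^0 * (3) * (3) * (4) * (-2) = -72  (0 row swaps -> sign +1)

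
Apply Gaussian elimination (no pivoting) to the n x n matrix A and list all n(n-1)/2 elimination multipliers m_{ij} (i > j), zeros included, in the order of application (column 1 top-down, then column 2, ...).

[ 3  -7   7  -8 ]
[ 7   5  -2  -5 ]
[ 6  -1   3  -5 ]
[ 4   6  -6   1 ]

Forward elimination:
R2 <- R2 - (7/3)*R1:  [     0   64/3  -55/3   41/3 ]
R3 <- R3 - (2)*R1:  [   0   13  -11   11 ]
R4 <- R4 - (4/3)*R1:  [     0   46/3  -46/3   35/3 ]
R3 <- R3 - (39/64)*R2:  [      0       0   11/64  171/64 ]
R4 <- R4 - (23/32)*R2:  [      0       0  -69/32   59/32 ]
R4 <- R4 - (-138/11)*R3:  [      0       0       0  389/11 ]
Multipliers (in order of application): m_{21} = 7/3, m_{31} = 2, m_{41} = 4/3, m_{32} = 39/64, m_{42} = 23/32, m_{43} = -138/11

multipliers: 7/3, 2, 4/3, 39/64, 23/32, -138/11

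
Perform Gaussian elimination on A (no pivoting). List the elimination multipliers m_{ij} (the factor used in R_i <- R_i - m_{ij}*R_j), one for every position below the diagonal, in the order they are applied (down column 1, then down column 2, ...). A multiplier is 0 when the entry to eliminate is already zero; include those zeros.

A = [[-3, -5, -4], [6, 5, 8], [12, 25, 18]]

Forward elimination:
R2 <- R2 - (-2)*R1:  [  0  -5   0 ]
R3 <- R3 - (-4)*R1:  [ 0  5  2 ]
R3 <- R3 - (-1)*R2:  [ 0  0  2 ]
Multipliers (in order of application): m_{21} = -2, m_{31} = -4, m_{32} = -1

multipliers: -2, -4, -1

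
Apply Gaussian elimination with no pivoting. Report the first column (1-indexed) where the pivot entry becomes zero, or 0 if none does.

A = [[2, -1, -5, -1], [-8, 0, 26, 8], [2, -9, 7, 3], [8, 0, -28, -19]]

Naive forward elimination:
R2 <- R2 - (-4)*R1:  [  0  -4   6   4 ]
R3 <- R3 - (1)*R1:  [  0  -8  12   4 ]
R4 <- R4 - (4)*R1:  [   0    4   -8  -15 ]
R3 <- R3 - (2)*R2:  [  0   0   0  -4 ]
R4 <- R4 - (-1)*R2:  [   0    0   -2  -11 ]
Matrix at this point:
[ 2  -1  -5   -1 ]
[ 0  -4   6    4 ]
[ 0   0   0   -4 ]
[ 0   0  -2  -11 ]
Pivot entry (3,3) is zero but row 4 has -2 in column 3 -> naive elimination stops; a row interchange (e.g. R3 <-> R4) would be required here.

first zero-pivot column = 3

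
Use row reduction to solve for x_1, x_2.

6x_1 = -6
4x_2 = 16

(-1, 4)

Forward elimination on [A|b]:
Row echelon form:
[ 6  0  |  -6 ]
[ 0  4  |  16 ]
Back-substitution:
x_2 = (16) / 4 = 4
x_1 = (-6) / 6 = -1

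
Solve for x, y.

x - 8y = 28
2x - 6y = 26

Forward elimination on [A|b]:
R2 <- R2 - (2)*R1:  [   0   10  -30 ]
Row echelon form:
[ 1  -8  |   28 ]
[ 0  10  |  -30 ]
Back-substitution:
y = (-30) / 10 = -3
x = (28 - (-8)*(-3)) / 1 = 4

(4, -3)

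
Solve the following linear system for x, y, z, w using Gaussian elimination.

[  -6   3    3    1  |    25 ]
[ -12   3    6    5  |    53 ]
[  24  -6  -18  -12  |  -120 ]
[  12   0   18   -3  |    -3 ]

(-3, 0, 2, 1)

Forward elimination on [A|b]:
R2 <- R2 - (2)*R1:  [  0  -3   0   3   3 ]
R3 <- R3 - (-4)*R1:  [   0    6   -6   -8  -20 ]
R4 <- R4 - (-2)*R1:  [  0   6  24  -1  47 ]
R3 <- R3 - (-2)*R2:  [   0    0   -6   -2  -14 ]
R4 <- R4 - (-2)*R2:  [  0   0  24   5  53 ]
R4 <- R4 - (-4)*R3:  [  0   0   0  -3  -3 ]
Row echelon form:
[ -6   3   3   1  |   25 ]
[  0  -3   0   3  |    3 ]
[  0   0  -6  -2  |  -14 ]
[  0   0   0  -3  |   -3 ]
Back-substitution:
w = (-3) / -3 = 1
z = (-14 - (-2)*(1)) / -6 = 2
y = (3 - (3)*(1)) / -3 = 0
x = (25 - (3)*(0) - (3)*(2) - (1)*(1)) / -6 = -3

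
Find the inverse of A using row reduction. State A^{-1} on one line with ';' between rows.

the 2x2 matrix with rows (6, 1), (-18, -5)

Gauss-Jordan on [A | I]:
R1 <- (1/6)*R1:  [   1  1/6  |  1/6    0 ]
R2 <- R2 - (-18)*R1:  [  0  -2  |   3   1 ]
R2 <- (1/-2)*R2:  [    0     1  |  -3/2  -1/2 ]
R1 <- R1 - (1/6)*R2:  [    1     0  |  5/12  1/12 ]
Right block of [I | A^{-1}] is the inverse:
[ 5/12  1/12 ]
[ -3/2  -1/2 ]

inverse = [5/12 1/12; -3/2 -1/2]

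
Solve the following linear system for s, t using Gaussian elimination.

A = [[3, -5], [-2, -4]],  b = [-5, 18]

Forward elimination on [A|b]:
R2 <- R2 - (-2/3)*R1:  [     0  -22/3   44/3 ]
Row echelon form:
[ 3     -5  |    -5 ]
[ 0  -22/3  |  44/3 ]
Back-substitution:
t = (44/3) / (-22/3) = -2
s = (-5 - (-5)*(-2)) / 3 = -5

(-5, -2)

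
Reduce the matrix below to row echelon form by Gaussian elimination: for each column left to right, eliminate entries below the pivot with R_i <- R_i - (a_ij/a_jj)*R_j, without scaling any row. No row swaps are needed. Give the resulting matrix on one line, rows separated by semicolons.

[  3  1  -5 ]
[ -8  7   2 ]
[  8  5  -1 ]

Forward elimination:
R2 <- R2 - (-8/3)*R1:  [     0   29/3  -34/3 ]
R3 <- R3 - (8/3)*R1:  [    0   7/3  37/3 ]
R3 <- R3 - (7/29)*R2:  [      0       0  437/29 ]
Row echelon form:
[ 3     1      -5 ]
[ 0  29/3   -34/3 ]
[ 0     0  437/29 ]

REF = [3 1 -5; 0 29/3 -34/3; 0 0 437/29]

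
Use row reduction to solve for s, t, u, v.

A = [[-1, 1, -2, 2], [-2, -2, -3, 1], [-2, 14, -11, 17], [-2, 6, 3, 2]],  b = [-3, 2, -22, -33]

(5, -2, -3, -1)

Forward elimination on [A|b]:
R2 <- R2 - (2)*R1:  [  0  -4   1  -3   8 ]
R3 <- R3 - (2)*R1:  [   0   12   -7   13  -16 ]
R4 <- R4 - (2)*R1:  [   0    4    7   -2  -27 ]
R3 <- R3 - (-3)*R2:  [  0   0  -4   4   8 ]
R4 <- R4 - (-1)*R2:  [   0    0    8   -5  -19 ]
R4 <- R4 - (-2)*R3:  [  0   0   0   3  -3 ]
Row echelon form:
[ -1   1  -2   2  |  -3 ]
[  0  -4   1  -3  |   8 ]
[  0   0  -4   4  |   8 ]
[  0   0   0   3  |  -3 ]
Back-substitution:
v = (-3) / 3 = -1
u = (8 - (4)*(-1)) / -4 = -3
t = (8 - (1)*(-3) - (-3)*(-1)) / -4 = -2
s = (-3 - (1)*(-2) - (-2)*(-3) - (2)*(-1)) / -1 = 5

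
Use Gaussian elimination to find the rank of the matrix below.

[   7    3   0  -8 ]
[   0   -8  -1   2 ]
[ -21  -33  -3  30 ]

Row reduction:
R3 <- R3 - (-3)*R1:  [   0  -24   -3    6 ]
R3 <- R3 - (3)*R2:  [ 0  0  0  0 ]
Row echelon form:
[ 7   3   0  -8 ]
[ 0  -8  -1   2 ]
[ 0   0   0   0 ]
Nonzero rows / pivot columns: 2

rank(A) = 2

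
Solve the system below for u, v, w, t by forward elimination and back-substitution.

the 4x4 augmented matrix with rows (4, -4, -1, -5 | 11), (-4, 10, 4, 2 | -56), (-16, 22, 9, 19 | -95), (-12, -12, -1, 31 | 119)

Forward elimination on [A|b]:
R2 <- R2 - (-1)*R1:  [   0    6    3   -3  -45 ]
R3 <- R3 - (-4)*R1:  [   0    6    5   -1  -51 ]
R4 <- R4 - (-3)*R1:  [   0  -24   -4   16  152 ]
R3 <- R3 - (1)*R2:  [  0   0   2   2  -6 ]
R4 <- R4 - (-4)*R2:  [   0    0    8    4  -28 ]
R4 <- R4 - (4)*R3:  [  0   0   0  -4  -4 ]
Row echelon form:
[ 4  -4  -1  -5  |   11 ]
[ 0   6   3  -3  |  -45 ]
[ 0   0   2   2  |   -6 ]
[ 0   0   0  -4  |   -4 ]
Back-substitution:
t = (-4) / -4 = 1
w = (-6 - (2)*(1)) / 2 = -4
v = (-45 - (3)*(-4) - (-3)*(1)) / 6 = -5
u = (11 - (-4)*(-5) - (-1)*(-4) - (-5)*(1)) / 4 = -2

(-2, -5, -4, 1)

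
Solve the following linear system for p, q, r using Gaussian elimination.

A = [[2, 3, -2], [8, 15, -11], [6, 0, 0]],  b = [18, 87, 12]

(2, 4, -1)

Forward elimination on [A|b]:
R2 <- R2 - (4)*R1:  [  0   3  -3  15 ]
R3 <- R3 - (3)*R1:  [   0   -9    6  -42 ]
R3 <- R3 - (-3)*R2:  [  0   0  -3   3 ]
Row echelon form:
[ 2  3  -2  |  18 ]
[ 0  3  -3  |  15 ]
[ 0  0  -3  |   3 ]
Back-substitution:
r = (3) / -3 = -1
q = (15 - (-3)*(-1)) / 3 = 4
p = (18 - (3)*(4) - (-2)*(-1)) / 2 = 2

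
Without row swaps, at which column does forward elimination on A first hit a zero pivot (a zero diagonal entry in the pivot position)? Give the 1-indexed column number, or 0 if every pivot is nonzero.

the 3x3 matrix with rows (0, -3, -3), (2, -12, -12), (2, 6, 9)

first zero-pivot column = 1

Naive forward elimination:
Pivot entry (1,1) is zero but row 2 has 2 in column 1 -> naive elimination stops; a row interchange (e.g. R1 <-> R2) would be required here.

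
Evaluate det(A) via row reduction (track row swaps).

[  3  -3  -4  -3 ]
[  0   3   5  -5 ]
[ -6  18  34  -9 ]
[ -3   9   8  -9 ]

det(A) = 162

Forward elimination:
R3 <- R3 - (-2)*R1:  [   0   12   26  -15 ]
R4 <- R4 - (-1)*R1:  [   0    6    4  -12 ]
R3 <- R3 - (4)*R2:  [ 0  0  6  5 ]
R4 <- R4 - (2)*R2:  [  0   0  -6  -2 ]
R4 <- R4 - (-1)*R3:  [ 0  0  0  3 ]
Upper-triangular form:
[ 3  -3  -4  -3 ]
[ 0   3   5  -5 ]
[ 0   0   6   5 ]
[ 0   0   0   3 ]
det(A) = (-1)^0 * (3) * (3) * (6) * (3) = 162  (0 row swaps -> sign +1)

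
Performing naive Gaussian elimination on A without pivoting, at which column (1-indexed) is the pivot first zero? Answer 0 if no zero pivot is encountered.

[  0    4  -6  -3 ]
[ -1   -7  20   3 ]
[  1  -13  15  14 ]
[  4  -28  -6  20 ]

Naive forward elimination:
Pivot entry (1,1) is zero but row 2 has -1 in column 1 -> naive elimination stops; a row interchange (e.g. R1 <-> R2) would be required here.

first zero-pivot column = 1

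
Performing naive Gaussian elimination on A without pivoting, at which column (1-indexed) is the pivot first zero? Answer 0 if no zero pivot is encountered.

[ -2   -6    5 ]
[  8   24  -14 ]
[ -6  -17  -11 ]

Naive forward elimination:
R2 <- R2 - (-4)*R1:  [ 0  0  6 ]
R3 <- R3 - (3)*R1:  [   0    1  -26 ]
Matrix at this point:
[ -2  -6    5 ]
[  0   0    6 ]
[  0   1  -26 ]
Pivot entry (2,2) is zero but row 3 has 1 in column 2 -> naive elimination stops; a row interchange (e.g. R2 <-> R3) would be required here.

first zero-pivot column = 2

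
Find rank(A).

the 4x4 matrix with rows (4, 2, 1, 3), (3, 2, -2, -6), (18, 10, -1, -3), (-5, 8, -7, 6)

rank(A) = 3

Row reduction:
R2 <- R2 - (3/4)*R1:  [     0    1/2  -11/4  -33/4 ]
R3 <- R3 - (9/2)*R1:  [     0      1  -11/2  -33/2 ]
R4 <- R4 - (-5/4)*R1:  [     0   21/2  -23/4   39/4 ]
R3 <- R3 - (2)*R2:  [ 0  0  0  0 ]
R4 <- R4 - (21)*R2:  [   0    0   52  183 ]
R3 <-> R4   (pivot in column 3 was zero)
[ 4    2      1      3 ]
[ 0  1/2  -11/4  -33/4 ]
[ 0    0     52    183 ]
[ 0    0      0      0 ]
Row echelon form:
[ 4    2      1      3 ]
[ 0  1/2  -11/4  -33/4 ]
[ 0    0     52    183 ]
[ 0    0      0      0 ]
Nonzero rows / pivot columns: 3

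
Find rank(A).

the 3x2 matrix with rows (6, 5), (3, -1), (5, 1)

Row reduction:
R2 <- R2 - (1/2)*R1:  [    0  -7/2 ]
R3 <- R3 - (5/6)*R1:  [     0  -19/6 ]
R3 <- R3 - (19/21)*R2:  [ 0  0 ]
Row echelon form:
[ 6     5 ]
[ 0  -7/2 ]
[ 0     0 ]
Nonzero rows / pivot columns: 2

rank(A) = 2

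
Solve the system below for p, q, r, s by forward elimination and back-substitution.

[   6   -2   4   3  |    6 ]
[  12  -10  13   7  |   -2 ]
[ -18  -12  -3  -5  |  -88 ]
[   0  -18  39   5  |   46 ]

Forward elimination on [A|b]:
R2 <- R2 - (2)*R1:  [   0   -6    5    1  -14 ]
R3 <- R3 - (-3)*R1:  [   0  -18    9    4  -70 ]
R3 <- R3 - (3)*R2:  [   0    0   -6    1  -28 ]
R4 <- R4 - (3)*R2:  [  0   0  24   2  88 ]
R4 <- R4 - (-4)*R3:  [   0    0    0    6  -24 ]
Row echelon form:
[ 6  -2   4  3  |    6 ]
[ 0  -6   5  1  |  -14 ]
[ 0   0  -6  1  |  -28 ]
[ 0   0   0  6  |  -24 ]
Back-substitution:
s = (-24) / 6 = -4
r = (-28 - (1)*(-4)) / -6 = 4
q = (-14 - (5)*(4) - (1)*(-4)) / -6 = 5
p = (6 - (-2)*(5) - (4)*(4) - (3)*(-4)) / 6 = 2

(2, 5, 4, -4)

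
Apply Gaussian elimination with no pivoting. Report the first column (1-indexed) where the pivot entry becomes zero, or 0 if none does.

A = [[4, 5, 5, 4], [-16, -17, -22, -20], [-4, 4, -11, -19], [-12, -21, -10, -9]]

first zero-pivot column = 3

Naive forward elimination:
R2 <- R2 - (-4)*R1:  [  0   3  -2  -4 ]
R3 <- R3 - (-1)*R1:  [   0    9   -6  -15 ]
R4 <- R4 - (-3)*R1:  [  0  -6   5   3 ]
R3 <- R3 - (3)*R2:  [  0   0   0  -3 ]
R4 <- R4 - (-2)*R2:  [  0   0   1  -5 ]
Matrix at this point:
[ 4  5   5   4 ]
[ 0  3  -2  -4 ]
[ 0  0   0  -3 ]
[ 0  0   1  -5 ]
Pivot entry (3,3) is zero but row 4 has 1 in column 3 -> naive elimination stops; a row interchange (e.g. R3 <-> R4) would be required here.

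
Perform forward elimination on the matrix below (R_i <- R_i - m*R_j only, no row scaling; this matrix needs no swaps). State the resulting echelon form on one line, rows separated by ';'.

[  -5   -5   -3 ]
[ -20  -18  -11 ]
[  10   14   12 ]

REF = [-5 -5 -3; 0 2 1; 0 0 4]

Forward elimination:
R2 <- R2 - (4)*R1:  [ 0  2  1 ]
R3 <- R3 - (-2)*R1:  [ 0  4  6 ]
R3 <- R3 - (2)*R2:  [ 0  0  4 ]
Row echelon form:
[ -5  -5  -3 ]
[  0   2   1 ]
[  0   0   4 ]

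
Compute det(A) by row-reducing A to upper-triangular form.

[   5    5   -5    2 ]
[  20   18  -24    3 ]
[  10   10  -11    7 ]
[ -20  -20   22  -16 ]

Forward elimination:
R2 <- R2 - (4)*R1:  [  0  -2  -4  -5 ]
R3 <- R3 - (2)*R1:  [  0   0  -1   3 ]
R4 <- R4 - (-4)*R1:  [  0   0   2  -8 ]
R4 <- R4 - (-2)*R3:  [  0   0   0  -2 ]
Upper-triangular form:
[ 5   5  -5   2 ]
[ 0  -2  -4  -5 ]
[ 0   0  -1   3 ]
[ 0   0   0  -2 ]
det(A) = (-1)^0 * (5) * (-2) * (-1) * (-2) = -20  (0 row swaps -> sign +1)

det(A) = -20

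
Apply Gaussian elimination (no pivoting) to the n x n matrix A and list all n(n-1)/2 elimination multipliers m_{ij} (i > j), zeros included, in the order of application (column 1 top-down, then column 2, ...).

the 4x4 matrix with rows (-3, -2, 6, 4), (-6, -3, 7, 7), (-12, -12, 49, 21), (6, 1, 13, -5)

multipliers: 2, 4, -2, -4, -3, 2

Forward elimination:
R2 <- R2 - (2)*R1:  [  0   1  -5  -1 ]
R3 <- R3 - (4)*R1:  [  0  -4  25   5 ]
R4 <- R4 - (-2)*R1:  [  0  -3  25   3 ]
R3 <- R3 - (-4)*R2:  [ 0  0  5  1 ]
R4 <- R4 - (-3)*R2:  [  0   0  10   0 ]
R4 <- R4 - (2)*R3:  [  0   0   0  -2 ]
Multipliers (in order of application): m_{21} = 2, m_{31} = 4, m_{41} = -2, m_{32} = -4, m_{42} = -3, m_{43} = 2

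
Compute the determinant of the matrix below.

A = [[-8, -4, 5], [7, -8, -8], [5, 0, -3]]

det(A) = 84

Forward elimination:
R2 <- R2 - (-7/8)*R1:  [     0  -23/2  -29/8 ]
R3 <- R3 - (-5/8)*R1:  [    0  -5/2   1/8 ]
R3 <- R3 - (5/23)*R2:  [     0      0  21/23 ]
Upper-triangular form:
[ -8     -4      5 ]
[  0  -23/2  -29/8 ]
[  0      0  21/23 ]
det(A) = (-1)^0 * (-8) * (-23/2) * (21/23) = 84  (0 row swaps -> sign +1)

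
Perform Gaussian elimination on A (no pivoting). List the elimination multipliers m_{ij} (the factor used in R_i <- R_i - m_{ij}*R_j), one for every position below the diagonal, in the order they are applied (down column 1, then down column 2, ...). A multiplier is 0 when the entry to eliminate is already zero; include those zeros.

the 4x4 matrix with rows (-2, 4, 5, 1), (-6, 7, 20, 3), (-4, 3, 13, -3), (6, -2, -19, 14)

Forward elimination:
R2 <- R2 - (3)*R1:  [  0  -5   5   0 ]
R3 <- R3 - (2)*R1:  [  0  -5   3  -5 ]
R4 <- R4 - (-3)*R1:  [  0  10  -4  17 ]
R3 <- R3 - (1)*R2:  [  0   0  -2  -5 ]
R4 <- R4 - (-2)*R2:  [  0   0   6  17 ]
R4 <- R4 - (-3)*R3:  [ 0  0  0  2 ]
Multipliers (in order of application): m_{21} = 3, m_{31} = 2, m_{41} = -3, m_{32} = 1, m_{42} = -2, m_{43} = -3

multipliers: 3, 2, -3, 1, -2, -3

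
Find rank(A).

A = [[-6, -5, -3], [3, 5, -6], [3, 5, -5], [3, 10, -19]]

Row reduction:
R2 <- R2 - (-1/2)*R1:  [     0    5/2  -15/2 ]
R3 <- R3 - (-1/2)*R1:  [     0    5/2  -13/2 ]
R4 <- R4 - (-1/2)*R1:  [     0   15/2  -41/2 ]
R3 <- R3 - (1)*R2:  [ 0  0  1 ]
R4 <- R4 - (3)*R2:  [ 0  0  2 ]
R4 <- R4 - (2)*R3:  [ 0  0  0 ]
Row echelon form:
[ -6   -5     -3 ]
[  0  5/2  -15/2 ]
[  0    0      1 ]
[  0    0      0 ]
Nonzero rows / pivot columns: 3

rank(A) = 3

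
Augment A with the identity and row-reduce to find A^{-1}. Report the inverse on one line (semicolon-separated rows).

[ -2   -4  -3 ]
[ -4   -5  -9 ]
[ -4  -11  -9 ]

inverse = [-3/2 -1/12 7/12; 0 1/6 -1/6; 2/3 -1/6 -1/6]

Gauss-Jordan on [A | I]:
R1 <- (1/-2)*R1:  [    1     2   3/2  |  -1/2     0     0 ]
R2 <- R2 - (-4)*R1:  [  0   3  -3  |  -2   1   0 ]
R3 <- R3 - (-4)*R1:  [  0  -3  -3  |  -2   0   1 ]
R2 <- (1/3)*R2:  [    0     1    -1  |  -2/3   1/3     0 ]
R1 <- R1 - (2)*R2:  [    1     0   7/2  |   5/6  -2/3     0 ]
R3 <- R3 - (-3)*R2:  [  0   0  -6  |  -4   1   1 ]
R3 <- (1/-6)*R3:  [    0     0     1  |   2/3  -1/6  -1/6 ]
R1 <- R1 - (7/2)*R3:  [     1      0      0  |   -3/2  -1/12   7/12 ]
R2 <- R2 - (-1)*R3:  [    0     1     0  |     0   1/6  -1/6 ]
Right block of [I | A^{-1}] is the inverse:
[ -3/2  -1/12  7/12 ]
[    0    1/6  -1/6 ]
[  2/3   -1/6  -1/6 ]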